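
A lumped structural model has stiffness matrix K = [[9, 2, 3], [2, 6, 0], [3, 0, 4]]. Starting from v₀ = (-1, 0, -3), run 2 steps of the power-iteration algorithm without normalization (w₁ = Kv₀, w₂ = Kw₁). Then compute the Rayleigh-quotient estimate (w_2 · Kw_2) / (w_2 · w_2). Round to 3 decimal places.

w1 = Kv₀ = (-18, -2, -15)
w2 = Kw1 = (-211, -48, -114)
Kw2 = (-2337, -710, -1089)
w2·Kw2 = (-211)·(-2337) + (-48)·(-710) + (-114)·(-1089) = 651333; w2·w2 = (-211)·(-211) + (-48)·(-48) + (-114)·(-114) = 59821
λ ≈ 651333/59821 = 10.888

λ ≈ 10.888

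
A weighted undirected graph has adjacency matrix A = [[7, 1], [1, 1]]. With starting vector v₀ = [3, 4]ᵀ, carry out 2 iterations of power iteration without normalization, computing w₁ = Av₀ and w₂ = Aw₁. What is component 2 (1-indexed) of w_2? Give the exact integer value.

w1 = Av₀ = (25, 7)
w2 = Aw1 = (182, 32)
The requested component of w2 is 32.

32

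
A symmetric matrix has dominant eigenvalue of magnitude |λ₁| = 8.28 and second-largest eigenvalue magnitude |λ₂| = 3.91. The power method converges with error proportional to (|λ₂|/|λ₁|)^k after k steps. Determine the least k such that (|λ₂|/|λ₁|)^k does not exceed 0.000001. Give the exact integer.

19

|λ₂/λ₁| = 3.91/8.28 = 0.47222
Need k ≥ ln(0.000001) / ln(0.47222) = -13.8155 / -0.7503 ≈ 18.413
Smallest integer k satisfying the bound: 19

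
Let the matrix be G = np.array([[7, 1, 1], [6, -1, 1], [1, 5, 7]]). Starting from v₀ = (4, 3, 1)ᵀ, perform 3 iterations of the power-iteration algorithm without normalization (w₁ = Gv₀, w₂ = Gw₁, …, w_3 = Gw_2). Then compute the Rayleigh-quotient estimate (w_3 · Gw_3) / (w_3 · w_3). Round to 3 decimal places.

w1 = Gv₀ = (32, 22, 26)
w2 = Gw1 = (272, 196, 324)
w3 = Gw2 = (2424, 1760, 3520)
Gw3 = (22248, 16304, 35864)
w3·Gw3 = 2424·22248 + 1760·16304 + 3520·35864 = 208865472; w3·w3 = 2424·2424 + 1760·1760 + 3520·3520 = 21363776
λ ≈ 208865472/21363776 = 9.777

λ ≈ 9.777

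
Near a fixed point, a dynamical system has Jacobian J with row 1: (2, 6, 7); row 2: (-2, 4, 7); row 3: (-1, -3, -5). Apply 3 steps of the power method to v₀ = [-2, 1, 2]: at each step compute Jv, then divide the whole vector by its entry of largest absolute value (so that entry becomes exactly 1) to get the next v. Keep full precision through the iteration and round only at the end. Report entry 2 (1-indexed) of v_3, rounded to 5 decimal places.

Jv0 = (16.000000, 22.000000, -11.000000); divide by 22.000000 → v1 = (0.727273, 1.000000, -0.500000)
Jv1 = (3.954545, -0.954545, -1.227273); divide by 3.954545 → v2 = (1.000000, -0.241379, -0.310345)
Jv2 = (-1.620690, -5.137931, 1.275862); divide by -5.137931 → v3 = (0.315436, 1.000000, -0.248322)
Requested entry of v3: -447/-447 = 1.00000

1.00000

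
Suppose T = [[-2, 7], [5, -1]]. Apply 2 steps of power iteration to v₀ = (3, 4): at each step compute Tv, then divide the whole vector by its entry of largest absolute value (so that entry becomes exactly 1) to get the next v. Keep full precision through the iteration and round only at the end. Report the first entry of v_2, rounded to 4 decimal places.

0.3333

Tv0 = (22.00000, 11.00000); divide by 22.00000 → v1 = (1.00000, 0.50000)
Tv1 = (1.50000, 4.50000); divide by 4.50000 → v2 = (0.33333, 1.00000)
Requested entry of v2: 33/99 = 0.3333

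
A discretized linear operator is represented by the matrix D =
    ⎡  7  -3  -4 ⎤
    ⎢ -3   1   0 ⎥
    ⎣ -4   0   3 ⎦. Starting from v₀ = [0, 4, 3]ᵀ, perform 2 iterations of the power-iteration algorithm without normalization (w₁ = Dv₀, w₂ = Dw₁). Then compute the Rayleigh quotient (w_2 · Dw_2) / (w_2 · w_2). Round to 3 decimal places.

λ ≈ 10.195

w1 = Dv₀ = (-24, 4, 9)
w2 = Dw1 = (-216, 76, 123)
Dw2 = (-2232, 724, 1233)
w2·Dw2 = (-216)·(-2232) + 76·724 + 123·1233 = 688795; w2·w2 = (-216)·(-216) + 76·76 + 123·123 = 67561
λ ≈ 688795/67561 = 10.195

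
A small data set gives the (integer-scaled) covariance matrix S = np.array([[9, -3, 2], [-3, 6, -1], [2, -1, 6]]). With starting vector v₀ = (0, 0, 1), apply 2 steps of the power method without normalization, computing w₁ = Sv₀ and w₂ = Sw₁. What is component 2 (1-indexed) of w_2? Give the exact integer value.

w1 = Sv₀ = (2, -1, 6)
w2 = Sw1 = (33, -18, 41)
The requested component of w2 is -18.

-18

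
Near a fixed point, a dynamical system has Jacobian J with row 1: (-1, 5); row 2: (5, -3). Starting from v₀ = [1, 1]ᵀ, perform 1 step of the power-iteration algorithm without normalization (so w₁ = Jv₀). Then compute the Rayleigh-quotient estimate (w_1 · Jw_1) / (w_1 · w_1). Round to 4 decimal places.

w1 = Jv₀ = ((-1)·1 + 5·1; 5·1 + (-3)·1) = (4, 2)
Jw1 = (6, 14)
w1·Jw1 = 4·6 + 2·14 = 52; w1·w1 = 4·4 + 2·2 = 20
λ ≈ 52/20 = 2.6000

λ ≈ 2.6000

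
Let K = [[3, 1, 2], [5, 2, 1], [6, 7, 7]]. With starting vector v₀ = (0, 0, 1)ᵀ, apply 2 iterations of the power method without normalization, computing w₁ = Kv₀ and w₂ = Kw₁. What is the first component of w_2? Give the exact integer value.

w1 = Kv₀ = (3·0 + 1·0 + 2·1; 5·0 + 2·0 + 1·1; 6·0 + 7·0 + 7·1) = (2, 1, 7)
w2 = Kw1 = (3·2 + 1·1 + 2·7; 5·2 + 2·1 + 1·7; 6·2 + 7·1 + 7·7) = (21, 19, 68)
The requested component of w2 is 21.

21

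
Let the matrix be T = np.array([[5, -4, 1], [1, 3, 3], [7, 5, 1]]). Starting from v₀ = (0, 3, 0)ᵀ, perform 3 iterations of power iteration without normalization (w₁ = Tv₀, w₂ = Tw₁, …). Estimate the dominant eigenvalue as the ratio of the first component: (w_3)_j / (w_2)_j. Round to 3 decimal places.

8.259

w1 = Tv₀ = (5·0 + (-4)·3 + 1·0; 1·0 + 3·3 + 3·0; 7·0 + 5·3 + 1·0) = (-12, 9, 15)
w2 = Tw1 = (5·(-12) + (-4)·9 + 1·15; 1·(-12) + 3·9 + 3·15; 7·(-12) + 5·9 + 1·15) = (-81, 60, -24)
w3 = Tw2 = (-669, 27, -291)
Ratio at component: -669 / -81 = 8.259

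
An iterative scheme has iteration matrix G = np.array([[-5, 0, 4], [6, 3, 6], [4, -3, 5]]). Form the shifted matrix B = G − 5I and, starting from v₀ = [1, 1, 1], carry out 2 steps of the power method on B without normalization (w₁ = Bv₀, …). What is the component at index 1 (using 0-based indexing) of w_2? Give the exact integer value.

B = G − 5I has rows (-10, 0, 4); (6, -2, 6); (4, -3, 0)
w1 = Bv₀ = ((-10)·1 + 0·1 + 4·1; 6·1 + (-2)·1 + 6·1; 4·1 + (-3)·1 + 0·1) = (-6, 10, 1)
w2 = Bw1 = ((-10)·(-6) + 0·10 + 4·1; 6·(-6) + (-2)·10 + 6·1; 4·(-6) + (-3)·10 + 0·1) = (64, -50, -54)
Requested component of w2: -50

-50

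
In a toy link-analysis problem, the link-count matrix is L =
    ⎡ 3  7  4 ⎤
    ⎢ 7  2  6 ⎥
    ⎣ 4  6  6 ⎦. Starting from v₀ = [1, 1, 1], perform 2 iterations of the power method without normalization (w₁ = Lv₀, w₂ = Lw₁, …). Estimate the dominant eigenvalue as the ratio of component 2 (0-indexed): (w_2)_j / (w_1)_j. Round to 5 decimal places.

w1 = Lv₀ = (3·1 + 7·1 + 4·1; 7·1 + 2·1 + 6·1; 4·1 + 6·1 + 6·1) = (14, 15, 16)
w2 = Lw1 = (3·14 + 7·15 + 4·16; 7·14 + 2·15 + 6·16; 4·14 + 6·15 + 6·16) = (211, 224, 242)
Ratio at component: 242 / 16 = 15.12500

15.12500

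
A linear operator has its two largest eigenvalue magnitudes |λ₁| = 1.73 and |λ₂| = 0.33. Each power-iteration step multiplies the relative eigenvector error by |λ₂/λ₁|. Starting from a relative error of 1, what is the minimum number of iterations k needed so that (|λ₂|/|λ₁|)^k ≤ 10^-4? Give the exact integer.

|λ₂/λ₁| = 0.33/1.73 = 0.19075
Need k ≥ ln(10^-4) / ln(0.19075) = -9.2103 / -1.6568 ≈ 5.559
Smallest integer k satisfying the bound: 6

6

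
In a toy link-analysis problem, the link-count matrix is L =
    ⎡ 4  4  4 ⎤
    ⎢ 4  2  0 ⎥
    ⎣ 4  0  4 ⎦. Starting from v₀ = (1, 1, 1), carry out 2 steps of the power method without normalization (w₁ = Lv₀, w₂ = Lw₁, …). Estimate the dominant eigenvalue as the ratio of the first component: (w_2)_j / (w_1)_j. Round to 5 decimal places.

w1 = Lv₀ = (12, 6, 8)
w2 = Lw1 = (104, 60, 80)
Ratio at component: 104 / 12 = 8.66667

8.66667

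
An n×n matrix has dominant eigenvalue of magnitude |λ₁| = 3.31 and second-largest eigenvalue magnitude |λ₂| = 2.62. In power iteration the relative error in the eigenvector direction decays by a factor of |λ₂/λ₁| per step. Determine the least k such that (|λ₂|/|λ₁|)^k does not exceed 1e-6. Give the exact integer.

60

|λ₂/λ₁| = 2.62/3.31 = 0.79154
Need k ≥ ln(1e-6) / ln(0.79154) = -13.8155 / -0.2338 ≈ 59.098
Smallest integer k satisfying the bound: 60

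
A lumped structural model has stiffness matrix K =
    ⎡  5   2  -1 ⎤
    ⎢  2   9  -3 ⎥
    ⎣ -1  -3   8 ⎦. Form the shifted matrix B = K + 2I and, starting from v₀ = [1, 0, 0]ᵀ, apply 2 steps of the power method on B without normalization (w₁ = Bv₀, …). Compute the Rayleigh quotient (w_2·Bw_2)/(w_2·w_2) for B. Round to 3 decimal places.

B = K + 2I has rows (7, 2, -1); (2, 11, -3); (-1, -3, 10)
w1 = Bv₀ = (7, 2, -1)
w2 = Bw1 = (54, 39, -23)
Bw2 = (479, 606, -401)
w2·Bw2 = 58723; w2·w2 = 4966; μ ≈ 58723/4966 = 11.825

11.825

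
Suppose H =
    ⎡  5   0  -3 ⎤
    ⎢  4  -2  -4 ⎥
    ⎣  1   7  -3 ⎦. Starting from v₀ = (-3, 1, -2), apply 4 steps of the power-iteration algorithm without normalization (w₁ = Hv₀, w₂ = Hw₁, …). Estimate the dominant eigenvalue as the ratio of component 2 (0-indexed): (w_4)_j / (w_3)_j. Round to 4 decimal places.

w1 = Hv₀ = (-9, -6, 10)
w2 = Hw1 = (-75, -64, -81)
w3 = Hw2 = (-132, 152, -280)
w4 = Hw3 = (180, 288, 1772)
Ratio at component: 1772 / -280 = -6.3286

-6.3286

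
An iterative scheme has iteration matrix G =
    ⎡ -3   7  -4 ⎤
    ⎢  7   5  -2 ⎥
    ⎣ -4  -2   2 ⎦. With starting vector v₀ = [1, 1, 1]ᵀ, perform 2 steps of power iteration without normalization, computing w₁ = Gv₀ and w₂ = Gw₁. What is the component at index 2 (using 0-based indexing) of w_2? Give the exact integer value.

-28

w1 = Gv₀ = ((-3)·1 + 7·1 + (-4)·1; 7·1 + 5·1 + (-2)·1; (-4)·1 + (-2)·1 + 2·1) = (0, 10, -4)
w2 = Gw1 = ((-3)·0 + 7·10 + (-4)·(-4); 7·0 + 5·10 + (-2)·(-4); (-4)·0 + (-2)·10 + 2·(-4)) = (86, 58, -28)
The requested component of w2 is -28.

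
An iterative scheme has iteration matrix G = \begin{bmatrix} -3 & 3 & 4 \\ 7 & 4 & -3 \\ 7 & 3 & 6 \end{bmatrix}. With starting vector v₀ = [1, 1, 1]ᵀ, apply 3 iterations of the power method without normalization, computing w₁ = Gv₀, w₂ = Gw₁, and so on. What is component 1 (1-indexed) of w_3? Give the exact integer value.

400

w1 = Gv₀ = (4, 8, 16)
w2 = Gw1 = (76, 12, 148)
w3 = Gw2 = (400, 136, 1456)
The requested component of w3 is 400.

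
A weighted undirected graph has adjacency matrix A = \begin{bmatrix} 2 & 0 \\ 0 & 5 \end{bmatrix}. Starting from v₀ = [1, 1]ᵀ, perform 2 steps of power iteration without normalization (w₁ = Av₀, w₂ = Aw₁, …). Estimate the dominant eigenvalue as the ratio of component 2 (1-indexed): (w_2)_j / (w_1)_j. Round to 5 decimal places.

5.00000

w1 = Av₀ = (2, 5)
w2 = Aw1 = (4, 25)
Ratio at component: 25 / 5 = 5.00000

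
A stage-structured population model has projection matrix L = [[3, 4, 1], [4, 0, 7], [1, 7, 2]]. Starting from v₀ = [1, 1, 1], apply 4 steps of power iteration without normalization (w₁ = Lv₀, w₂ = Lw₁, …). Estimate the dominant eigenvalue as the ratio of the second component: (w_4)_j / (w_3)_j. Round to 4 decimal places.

w1 = Lv₀ = (3·1 + 4·1 + 1·1; 4·1 + 0·1 + 7·1; 1·1 + 7·1 + 2·1) = (8, 11, 10)
w2 = Lw1 = (3·8 + 4·11 + 1·10; 4·8 + 0·11 + 7·10; 1·8 + 7·11 + 2·10) = (78, 102, 105)
w3 = Lw2 = (747, 1047, 1002)
w4 = Lw3 = (7431, 10002, 10080)
Ratio at component: 10002 / 1047 = 9.5530

9.5530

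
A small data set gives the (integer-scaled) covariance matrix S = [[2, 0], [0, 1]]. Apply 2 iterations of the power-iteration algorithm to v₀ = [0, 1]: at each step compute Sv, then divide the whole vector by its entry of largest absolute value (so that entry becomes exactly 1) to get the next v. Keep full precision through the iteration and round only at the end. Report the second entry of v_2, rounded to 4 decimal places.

1.0000

Sv0 = (0.00000, 1.00000); divide by 1.00000 → v1 = (0.00000, 1.00000)
Sv1 = (0.00000, 1.00000); divide by 1.00000 → v2 = (0.00000, 1.00000)
Requested entry of v2: 1/1 = 1.0000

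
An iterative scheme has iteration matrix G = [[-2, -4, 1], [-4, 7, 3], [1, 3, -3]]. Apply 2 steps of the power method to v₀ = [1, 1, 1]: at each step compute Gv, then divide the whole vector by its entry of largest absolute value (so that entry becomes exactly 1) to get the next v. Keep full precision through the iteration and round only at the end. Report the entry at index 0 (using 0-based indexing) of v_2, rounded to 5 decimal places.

-0.20000

Gv0 = (-5.000000, 6.000000, 1.000000); divide by 6.000000 → v1 = (-0.833333, 1.000000, 0.166667)
Gv1 = (-2.166667, 10.833333, 1.666667); divide by 10.833333 → v2 = (-0.200000, 1.000000, 0.153846)
Requested entry of v2: -13/65 = -0.20000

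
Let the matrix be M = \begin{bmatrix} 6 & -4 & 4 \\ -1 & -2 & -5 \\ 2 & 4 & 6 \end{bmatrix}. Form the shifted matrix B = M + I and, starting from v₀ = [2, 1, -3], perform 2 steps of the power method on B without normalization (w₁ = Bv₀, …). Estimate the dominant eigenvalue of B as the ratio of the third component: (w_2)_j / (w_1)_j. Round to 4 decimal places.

B = M + I has rows (7, -4, 4); (-1, -1, -5); (2, 4, 7)
w1 = Bv₀ = (7·2 + (-4)·1 + 4·(-3); (-1)·2 + (-1)·1 + (-5)·(-3); 2·2 + 4·1 + 7·(-3)) = (-2, 12, -13)
w2 = Bw1 = (7·(-2) + (-4)·12 + 4·(-13); (-1)·(-2) + (-1)·12 + (-5)·(-13); 2·(-2) + 4·12 + 7·(-13)) = (-114, 55, -47)
Ratio: -47/-13 = 3.6154

μ ≈ 3.6154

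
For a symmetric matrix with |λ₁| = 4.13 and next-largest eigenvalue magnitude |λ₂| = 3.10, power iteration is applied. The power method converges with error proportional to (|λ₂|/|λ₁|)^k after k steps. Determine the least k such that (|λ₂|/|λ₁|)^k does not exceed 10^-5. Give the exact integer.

41

|λ₂/λ₁| = 3.10/4.13 = 0.75061
Need k ≥ ln(10^-5) / ln(0.75061) = -11.5129 / -0.2869 ≈ 40.132
Smallest integer k satisfying the bound: 41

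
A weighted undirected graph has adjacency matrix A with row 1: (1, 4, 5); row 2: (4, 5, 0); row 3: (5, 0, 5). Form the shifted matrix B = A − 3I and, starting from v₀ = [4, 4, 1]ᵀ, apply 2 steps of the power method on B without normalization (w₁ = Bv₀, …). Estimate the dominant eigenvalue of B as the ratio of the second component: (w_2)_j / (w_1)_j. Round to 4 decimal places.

B = A − 3I has rows (-2, 4, 5); (4, 2, 0); (5, 0, 2)
w1 = Bv₀ = ((-2)·4 + 4·4 + 5·1; 4·4 + 2·4 + 0·1; 5·4 + 0·4 + 2·1) = (13, 24, 22)
w2 = Bw1 = ((-2)·13 + 4·24 + 5·22; 4·13 + 2·24 + 0·22; 5·13 + 0·24 + 2·22) = (180, 100, 109)
Ratio: 100/24 = 4.1667

μ ≈ 4.1667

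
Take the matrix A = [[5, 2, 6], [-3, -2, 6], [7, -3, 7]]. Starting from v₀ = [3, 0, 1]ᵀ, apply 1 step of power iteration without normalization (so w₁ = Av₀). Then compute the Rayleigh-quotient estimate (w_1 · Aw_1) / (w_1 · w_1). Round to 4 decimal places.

λ ≈ 12.2609

w1 = Av₀ = (5·3 + 2·0 + 6·1; (-3)·3 + (-2)·0 + 6·1; 7·3 + (-3)·0 + 7·1) = (21, -3, 28)
Aw1 = (267, 111, 352)
w1·Aw1 = 21·267 + (-3)·111 + 28·352 = 15130; w1·w1 = 21·21 + (-3)·(-3) + 28·28 = 1234
λ ≈ 15130/1234 = 12.2609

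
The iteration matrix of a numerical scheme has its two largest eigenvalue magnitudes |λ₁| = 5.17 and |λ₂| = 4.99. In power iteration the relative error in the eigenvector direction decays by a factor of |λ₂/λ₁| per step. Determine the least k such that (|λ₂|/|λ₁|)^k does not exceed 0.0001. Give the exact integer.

|λ₂/λ₁| = 4.99/5.17 = 0.96518
Need k ≥ ln(0.0001) / ln(0.96518) = -9.2103 / -0.0354 ≈ 259.909
Smallest integer k satisfying the bound: 260

260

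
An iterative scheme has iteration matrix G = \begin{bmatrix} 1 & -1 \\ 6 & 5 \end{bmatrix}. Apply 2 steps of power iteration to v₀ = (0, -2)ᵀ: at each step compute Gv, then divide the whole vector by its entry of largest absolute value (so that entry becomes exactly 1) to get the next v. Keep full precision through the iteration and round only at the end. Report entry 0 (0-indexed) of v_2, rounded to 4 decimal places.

Gv0 = (2.00000, -10.00000); divide by -10.00000 → v1 = (-0.20000, 1.00000)
Gv1 = (-1.20000, 3.80000); divide by 3.80000 → v2 = (-0.31579, 1.00000)
Requested entry of v2: 12/-38 = -0.3158

-0.3158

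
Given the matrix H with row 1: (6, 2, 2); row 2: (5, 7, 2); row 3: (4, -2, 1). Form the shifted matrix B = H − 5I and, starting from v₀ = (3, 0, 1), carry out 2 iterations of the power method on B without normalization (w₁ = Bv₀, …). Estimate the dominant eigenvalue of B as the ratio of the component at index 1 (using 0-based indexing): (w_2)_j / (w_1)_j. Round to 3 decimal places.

B = H − 5I has rows (1, 2, 2); (5, 2, 2); (4, -2, -4)
w1 = Bv₀ = (1·3 + 2·0 + 2·1; 5·3 + 2·0 + 2·1; 4·3 + (-2)·0 + (-4)·1) = (5, 17, 8)
w2 = Bw1 = (1·5 + 2·17 + 2·8; 5·5 + 2·17 + 2·8; 4·5 + (-2)·17 + (-4)·8) = (55, 75, -46)
Ratio: 75/17 = 4.412

4.412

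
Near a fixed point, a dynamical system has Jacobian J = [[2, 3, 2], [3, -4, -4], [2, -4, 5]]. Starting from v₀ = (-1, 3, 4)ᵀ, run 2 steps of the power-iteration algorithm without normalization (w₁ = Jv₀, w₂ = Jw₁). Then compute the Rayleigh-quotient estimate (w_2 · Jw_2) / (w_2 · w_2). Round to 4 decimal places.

-3.5657

w1 = Jv₀ = (15, -31, 6)
w2 = Jw1 = (-51, 145, 184)
Jw2 = (701, -1469, 238)
w2·Jw2 = (-51)·701 + 145·(-1469) + 184·238 = -204964; w2·w2 = (-51)·(-51) + 145·145 + 184·184 = 57482
λ ≈ -204964/57482 = -3.5657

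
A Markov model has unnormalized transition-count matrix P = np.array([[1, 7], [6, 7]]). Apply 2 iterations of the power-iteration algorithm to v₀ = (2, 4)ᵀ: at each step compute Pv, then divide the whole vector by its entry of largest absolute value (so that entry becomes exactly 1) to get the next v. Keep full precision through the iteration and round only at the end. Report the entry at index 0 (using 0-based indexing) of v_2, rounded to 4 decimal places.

Pv0 = (30.00000, 40.00000); divide by 40.00000 → v1 = (0.75000, 1.00000)
Pv1 = (7.75000, 11.50000); divide by 11.50000 → v2 = (0.67391, 1.00000)
Requested entry of v2: 310/460 = 0.6739

0.6739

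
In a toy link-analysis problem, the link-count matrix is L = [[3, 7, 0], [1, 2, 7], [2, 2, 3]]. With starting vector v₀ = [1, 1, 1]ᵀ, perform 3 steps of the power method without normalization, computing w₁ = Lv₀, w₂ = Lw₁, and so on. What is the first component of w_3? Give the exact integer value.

w1 = Lv₀ = (3·1 + 7·1 + 0·1; 1·1 + 2·1 + 7·1; 2·1 + 2·1 + 3·1) = (10, 10, 7)
w2 = Lw1 = (3·10 + 7·10 + 0·7; 1·10 + 2·10 + 7·7; 2·10 + 2·10 + 3·7) = (100, 79, 61)
w3 = Lw2 = (853, 685, 541)
The requested component of w3 is 853.

853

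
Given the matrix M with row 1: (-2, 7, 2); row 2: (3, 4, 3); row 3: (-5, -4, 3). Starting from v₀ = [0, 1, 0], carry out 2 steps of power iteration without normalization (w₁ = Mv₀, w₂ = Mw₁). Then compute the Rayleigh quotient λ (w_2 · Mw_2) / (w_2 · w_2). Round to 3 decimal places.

w1 = Mv₀ = ((-2)·0 + 7·1 + 2·0; 3·0 + 4·1 + 3·0; (-5)·0 + (-4)·1 + 3·0) = (7, 4, -4)
w2 = Mw1 = ((-2)·7 + 7·4 + 2·(-4); 3·7 + 4·4 + 3·(-4); (-5)·7 + (-4)·4 + 3·(-4)) = (6, 25, -63)
Mw2 = (37, -71, -319)
w2·Mw2 = 6·37 + 25·(-71) + (-63)·(-319) = 18544; w2·w2 = 6·6 + 25·25 + (-63)·(-63) = 4630
λ ≈ 18544/4630 = 4.005

4.005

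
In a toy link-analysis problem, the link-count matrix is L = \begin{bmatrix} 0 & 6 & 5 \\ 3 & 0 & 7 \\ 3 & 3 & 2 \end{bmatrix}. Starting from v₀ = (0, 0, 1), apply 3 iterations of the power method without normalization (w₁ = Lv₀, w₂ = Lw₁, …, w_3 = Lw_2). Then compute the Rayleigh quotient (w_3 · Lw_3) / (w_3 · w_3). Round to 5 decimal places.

w1 = Lv₀ = (0·0 + 6·0 + 5·1; 3·0 + 0·0 + 7·1; 3·0 + 3·0 + 2·1) = (5, 7, 2)
w2 = Lw1 = (0·5 + 6·7 + 5·2; 3·5 + 0·7 + 7·2; 3·5 + 3·7 + 2·2) = (52, 29, 40)
w3 = Lw2 = (374, 436, 323)
Lw3 = (4231, 3383, 3076)
w3·Lw3 = 374·4231 + 436·3383 + 323·3076 = 4050930; w3·w3 = 374·374 + 436·436 + 323·323 = 434301
λ ≈ 4050930/434301 = 9.32747

λ ≈ 9.32747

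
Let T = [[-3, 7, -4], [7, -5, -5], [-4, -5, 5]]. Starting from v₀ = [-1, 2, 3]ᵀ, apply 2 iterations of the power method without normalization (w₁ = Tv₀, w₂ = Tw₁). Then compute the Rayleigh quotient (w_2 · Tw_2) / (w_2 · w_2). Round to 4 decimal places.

w1 = Tv₀ = ((-3)·(-1) + 7·2 + (-4)·3; 7·(-1) + (-5)·2 + (-5)·3; (-4)·(-1) + (-5)·2 + 5·3) = (5, -32, 9)
w2 = Tw1 = ((-3)·5 + 7·(-32) + (-4)·9; 7·5 + (-5)·(-32) + (-5)·9; (-4)·5 + (-5)·(-32) + 5·9) = (-275, 150, 185)
Tw2 = (1135, -3600, 1275)
w2·Tw2 = (-275)·1135 + 150·(-3600) + 185·1275 = -616250; w2·w2 = (-275)·(-275) + 150·150 + 185·185 = 132350
λ ≈ -616250/132350 = -4.6562

λ ≈ -4.6562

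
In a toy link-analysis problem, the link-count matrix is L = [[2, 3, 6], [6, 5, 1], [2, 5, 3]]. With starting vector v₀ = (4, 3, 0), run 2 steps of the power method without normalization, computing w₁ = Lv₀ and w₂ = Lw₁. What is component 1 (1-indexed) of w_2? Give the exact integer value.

w1 = Lv₀ = (2·4 + 3·3 + 6·0; 6·4 + 5·3 + 1·0; 2·4 + 5·3 + 3·0) = (17, 39, 23)
w2 = Lw1 = (2·17 + 3·39 + 6·23; 6·17 + 5·39 + 1·23; 2·17 + 5·39 + 3·23) = (289, 320, 298)
The requested component of w2 is 289.

289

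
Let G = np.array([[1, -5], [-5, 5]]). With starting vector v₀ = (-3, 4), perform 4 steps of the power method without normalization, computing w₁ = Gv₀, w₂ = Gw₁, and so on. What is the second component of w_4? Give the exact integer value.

20440

w1 = Gv₀ = (1·(-3) + (-5)·4; (-5)·(-3) + 5·4) = (-23, 35)
w2 = Gw1 = (1·(-23) + (-5)·35; (-5)·(-23) + 5·35) = (-198, 290)
w3 = Gw2 = (-1648, 2440)
w4 = Gw3 = (-13848, 20440)
The requested component of w4 is 20440.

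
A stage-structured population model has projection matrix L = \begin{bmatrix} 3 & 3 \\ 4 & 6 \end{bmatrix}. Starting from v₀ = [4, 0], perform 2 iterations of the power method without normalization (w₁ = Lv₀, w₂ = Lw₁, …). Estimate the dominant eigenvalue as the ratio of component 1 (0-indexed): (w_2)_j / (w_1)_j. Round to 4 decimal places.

9.0000

w1 = Lv₀ = (3·4 + 3·0; 4·4 + 6·0) = (12, 16)
w2 = Lw1 = (3·12 + 3·16; 4·12 + 6·16) = (84, 144)
Ratio at component: 144 / 16 = 9.0000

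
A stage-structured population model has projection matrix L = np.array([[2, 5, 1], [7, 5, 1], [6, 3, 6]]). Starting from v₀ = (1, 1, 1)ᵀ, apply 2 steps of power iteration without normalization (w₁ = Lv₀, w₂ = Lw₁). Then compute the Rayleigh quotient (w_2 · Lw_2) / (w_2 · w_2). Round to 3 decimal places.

w1 = Lv₀ = (8, 13, 15)
w2 = Lw1 = (96, 136, 177)
Lw2 = (1049, 1529, 2046)
w2·Lw2 = 96·1049 + 136·1529 + 177·2046 = 670790; w2·w2 = 96·96 + 136·136 + 177·177 = 59041
λ ≈ 670790/59041 = 11.361

λ ≈ 11.361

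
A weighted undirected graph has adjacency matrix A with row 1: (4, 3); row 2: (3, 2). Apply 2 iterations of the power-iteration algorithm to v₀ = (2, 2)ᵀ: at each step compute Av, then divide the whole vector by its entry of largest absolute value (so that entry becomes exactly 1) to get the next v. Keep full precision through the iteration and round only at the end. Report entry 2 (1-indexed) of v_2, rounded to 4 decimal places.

0.7209

Av0 = (14.00000, 10.00000); divide by 14.00000 → v1 = (1.00000, 0.71429)
Av1 = (6.14286, 4.42857); divide by 6.14286 → v2 = (1.00000, 0.72093)
Requested entry of v2: 62/86 = 0.7209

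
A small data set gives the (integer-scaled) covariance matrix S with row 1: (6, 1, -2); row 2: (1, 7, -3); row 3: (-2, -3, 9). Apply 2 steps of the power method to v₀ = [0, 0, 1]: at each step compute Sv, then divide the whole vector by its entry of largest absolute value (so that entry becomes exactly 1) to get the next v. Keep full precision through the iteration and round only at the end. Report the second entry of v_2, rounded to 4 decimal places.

Sv0 = (-2.00000, -3.00000, 9.00000); divide by 9.00000 → v1 = (-0.22222, -0.33333, 1.00000)
Sv1 = (-3.66667, -5.55556, 10.44444); divide by 10.44444 → v2 = (-0.35106, -0.53191, 1.00000)
Requested entry of v2: -50/94 = -0.5319

-0.5319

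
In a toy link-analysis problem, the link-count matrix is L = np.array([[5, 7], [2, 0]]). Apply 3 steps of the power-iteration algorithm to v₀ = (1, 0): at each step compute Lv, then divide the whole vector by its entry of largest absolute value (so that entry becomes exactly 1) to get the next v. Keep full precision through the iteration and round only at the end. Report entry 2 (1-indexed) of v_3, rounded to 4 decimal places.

0.2943

Lv0 = (5.00000, 2.00000); divide by 5.00000 → v1 = (1.00000, 0.40000)
Lv1 = (7.80000, 2.00000); divide by 7.80000 → v2 = (1.00000, 0.25641)
Lv2 = (6.79487, 2.00000); divide by 6.79487 → v3 = (1.00000, 0.29434)
Requested entry of v3: 78/265 = 0.2943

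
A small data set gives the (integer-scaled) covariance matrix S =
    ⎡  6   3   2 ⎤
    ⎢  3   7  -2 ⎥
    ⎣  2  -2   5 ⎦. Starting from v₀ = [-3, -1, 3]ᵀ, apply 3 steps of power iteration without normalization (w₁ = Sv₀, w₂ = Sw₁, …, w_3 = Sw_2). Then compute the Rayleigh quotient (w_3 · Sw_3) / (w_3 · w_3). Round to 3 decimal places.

w1 = Sv₀ = (6·(-3) + 3·(-1) + 2·3; 3·(-3) + 7·(-1) + (-2)·3; 2·(-3) + (-2)·(-1) + 5·3) = (-15, -22, 11)
w2 = Sw1 = (6·(-15) + 3·(-22) + 2·11; 3·(-15) + 7·(-22) + (-2)·11; 2·(-15) + (-2)·(-22) + 5·11) = (-134, -221, 69)
w3 = Sw2 = (-1329, -2087, 519)
Sw3 = (-13197, -19634, 4111)
w3·Sw3 = (-1329)·(-13197) + (-2087)·(-19634) + 519·4111 = 60648580; w3·w3 = (-1329)·(-1329) + (-2087)·(-2087) + 519·519 = 6391171
λ ≈ 60648580/6391171 = 9.489

9.489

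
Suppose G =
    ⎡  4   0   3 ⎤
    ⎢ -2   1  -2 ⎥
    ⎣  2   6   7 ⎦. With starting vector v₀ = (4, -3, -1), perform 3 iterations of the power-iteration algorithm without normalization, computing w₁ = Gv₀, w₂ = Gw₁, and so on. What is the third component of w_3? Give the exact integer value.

w1 = Gv₀ = (4·4 + 0·(-3) + 3·(-1); (-2)·4 + 1·(-3) + (-2)·(-1); 2·4 + 6·(-3) + 7·(-1)) = (13, -9, -17)
w2 = Gw1 = (4·13 + 0·(-9) + 3·(-17); (-2)·13 + 1·(-9) + (-2)·(-17); 2·13 + 6·(-9) + 7·(-17)) = (1, -1, -147)
w3 = Gw2 = (-437, 291, -1033)
The requested component of w3 is -1033.

-1033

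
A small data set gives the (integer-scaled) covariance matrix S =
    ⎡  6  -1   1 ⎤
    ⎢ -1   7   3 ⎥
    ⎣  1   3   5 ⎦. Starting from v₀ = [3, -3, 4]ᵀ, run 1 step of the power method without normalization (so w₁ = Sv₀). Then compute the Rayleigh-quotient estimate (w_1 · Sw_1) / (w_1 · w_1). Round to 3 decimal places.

w1 = Sv₀ = (6·3 + (-1)·(-3) + 1·4; (-1)·3 + 7·(-3) + 3·4; 1·3 + 3·(-3) + 5·4) = (25, -12, 14)
Sw1 = (176, -67, 59)
w1·Sw1 = 25·176 + (-12)·(-67) + 14·59 = 6030; w1·w1 = 25·25 + (-12)·(-12) + 14·14 = 965
λ ≈ 6030/965 = 6.249

6.249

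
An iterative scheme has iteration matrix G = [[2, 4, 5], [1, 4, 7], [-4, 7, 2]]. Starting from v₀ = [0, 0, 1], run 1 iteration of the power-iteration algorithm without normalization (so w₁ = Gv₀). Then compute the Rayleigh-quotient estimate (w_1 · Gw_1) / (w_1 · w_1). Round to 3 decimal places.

λ ≈ 8.141

w1 = Gv₀ = (2·0 + 4·0 + 5·1; 1·0 + 4·0 + 7·1; (-4)·0 + 7·0 + 2·1) = (5, 7, 2)
Gw1 = (48, 47, 33)
w1·Gw1 = 5·48 + 7·47 + 2·33 = 635; w1·w1 = 5·5 + 7·7 + 2·2 = 78
λ ≈ 635/78 = 8.141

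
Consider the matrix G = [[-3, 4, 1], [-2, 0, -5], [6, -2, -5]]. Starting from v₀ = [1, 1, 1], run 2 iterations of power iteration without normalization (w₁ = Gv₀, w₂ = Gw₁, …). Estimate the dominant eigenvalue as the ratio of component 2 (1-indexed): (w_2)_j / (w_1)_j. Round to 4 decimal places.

w1 = Gv₀ = (2, -7, -1)
w2 = Gw1 = (-35, 1, 31)
Ratio at component: 1 / -7 = -0.1429

-0.1429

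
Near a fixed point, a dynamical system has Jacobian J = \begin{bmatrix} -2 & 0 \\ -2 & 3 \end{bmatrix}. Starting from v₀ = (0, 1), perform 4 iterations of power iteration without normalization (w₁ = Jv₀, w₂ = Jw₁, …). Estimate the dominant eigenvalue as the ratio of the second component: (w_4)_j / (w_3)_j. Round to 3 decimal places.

w1 = Jv₀ = ((-2)·0 + 0·1; (-2)·0 + 3·1) = (0, 3)
w2 = Jw1 = ((-2)·0 + 0·3; (-2)·0 + 3·3) = (0, 9)
w3 = Jw2 = (0, 27)
w4 = Jw3 = (0, 81)
Ratio at component: 81 / 27 = 3.000

λ ≈ 3.000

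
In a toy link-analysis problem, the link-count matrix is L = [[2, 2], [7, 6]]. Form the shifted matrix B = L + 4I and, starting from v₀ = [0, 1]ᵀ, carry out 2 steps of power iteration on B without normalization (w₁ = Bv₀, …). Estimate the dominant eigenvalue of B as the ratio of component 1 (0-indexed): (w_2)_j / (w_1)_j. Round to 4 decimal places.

11.4000

B = L + 4I has rows (6, 2); (7, 10)
w1 = Bv₀ = (6·0 + 2·1; 7·0 + 10·1) = (2, 10)
w2 = Bw1 = (6·2 + 2·10; 7·2 + 10·10) = (32, 114)
Ratio: 114/10 = 11.4000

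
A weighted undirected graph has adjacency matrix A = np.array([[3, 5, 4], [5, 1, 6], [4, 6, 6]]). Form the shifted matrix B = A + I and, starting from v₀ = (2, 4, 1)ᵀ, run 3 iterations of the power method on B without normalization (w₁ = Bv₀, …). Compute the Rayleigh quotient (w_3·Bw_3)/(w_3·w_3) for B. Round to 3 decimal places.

B = A + I has rows (4, 5, 4); (5, 2, 6); (4, 6, 7)
w1 = Bv₀ = (4·2 + 5·4 + 4·1; 5·2 + 2·4 + 6·1; 4·2 + 6·4 + 7·1) = (32, 24, 39)
w2 = Bw1 = (4·32 + 5·24 + 4·39; 5·32 + 2·24 + 6·39; 4·32 + 6·24 + 7·39) = (404, 442, 545)
w3 = Bw2 = (6006, 6174, 8083)
Bw3 = (87226, 90876, 117649)
w3·Bw3 = 2035904647; w3·w3 = 139525201; μ ≈ 2035904647/139525201 = 14.592

14.592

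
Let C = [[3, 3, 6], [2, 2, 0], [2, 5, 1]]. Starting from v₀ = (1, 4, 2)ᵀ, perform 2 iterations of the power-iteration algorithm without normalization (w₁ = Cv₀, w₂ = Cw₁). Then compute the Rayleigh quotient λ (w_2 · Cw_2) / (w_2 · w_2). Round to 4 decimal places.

w1 = Cv₀ = (3·1 + 3·4 + 6·2; 2·1 + 2·4 + 0·2; 2·1 + 5·4 + 1·2) = (27, 10, 24)
w2 = Cw1 = (3·27 + 3·10 + 6·24; 2·27 + 2·10 + 0·24; 2·27 + 5·10 + 1·24) = (255, 74, 128)
Cw2 = (1755, 658, 1008)
w2·Cw2 = 255·1755 + 74·658 + 128·1008 = 625241; w2·w2 = 255·255 + 74·74 + 128·128 = 86885
λ ≈ 625241/86885 = 7.1962

λ ≈ 7.1962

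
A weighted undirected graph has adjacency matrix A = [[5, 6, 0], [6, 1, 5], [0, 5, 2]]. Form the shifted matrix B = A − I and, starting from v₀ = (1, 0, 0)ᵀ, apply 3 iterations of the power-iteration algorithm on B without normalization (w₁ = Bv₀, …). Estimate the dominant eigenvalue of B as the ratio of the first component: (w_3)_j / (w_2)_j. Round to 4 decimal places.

B = A − I has rows (4, 6, 0); (6, 0, 5); (0, 5, 1)
w1 = Bv₀ = (4, 6, 0)
w2 = Bw1 = (52, 24, 30)
w3 = Bw2 = (352, 462, 150)
Ratio: 352/52 = 6.7692

μ ≈ 6.7692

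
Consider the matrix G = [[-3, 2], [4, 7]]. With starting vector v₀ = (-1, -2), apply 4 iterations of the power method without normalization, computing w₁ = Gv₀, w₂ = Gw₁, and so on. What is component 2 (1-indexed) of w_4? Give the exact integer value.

w1 = Gv₀ = ((-3)·(-1) + 2·(-2); 4·(-1) + 7·(-2)) = (-1, -18)
w2 = Gw1 = ((-3)·(-1) + 2·(-18); 4·(-1) + 7·(-18)) = (-33, -130)
w3 = Gw2 = (-161, -1042)
w4 = Gw3 = (-1601, -7938)
The requested component of w4 is -7938.

-7938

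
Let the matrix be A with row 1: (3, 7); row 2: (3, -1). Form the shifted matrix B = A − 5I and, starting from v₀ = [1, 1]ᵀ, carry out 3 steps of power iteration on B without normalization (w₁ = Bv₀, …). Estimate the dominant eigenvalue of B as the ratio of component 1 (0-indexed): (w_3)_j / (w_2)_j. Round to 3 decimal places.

-8.818

B = A − 5I has rows (-2, 7); (3, -6)
w1 = Bv₀ = (5, -3)
w2 = Bw1 = (-31, 33)
w3 = Bw2 = (293, -291)
Ratio: -291/33 = -8.818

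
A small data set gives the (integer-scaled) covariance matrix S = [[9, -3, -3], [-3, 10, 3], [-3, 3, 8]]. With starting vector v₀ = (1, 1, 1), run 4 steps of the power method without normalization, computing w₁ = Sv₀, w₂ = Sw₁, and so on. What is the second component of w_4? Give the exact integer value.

w1 = Sv₀ = (9·1 + (-3)·1 + (-3)·1; (-3)·1 + 10·1 + 3·1; (-3)·1 + 3·1 + 8·1) = (3, 10, 8)
w2 = Sw1 = (9·3 + (-3)·10 + (-3)·8; (-3)·3 + 10·10 + 3·8; (-3)·3 + 3·10 + 8·8) = (-27, 115, 85)
w3 = Sw2 = (-843, 1486, 1106)
w4 = Sw3 = (-15363, 20707, 15835)
The requested component of w4 is 20707.

20707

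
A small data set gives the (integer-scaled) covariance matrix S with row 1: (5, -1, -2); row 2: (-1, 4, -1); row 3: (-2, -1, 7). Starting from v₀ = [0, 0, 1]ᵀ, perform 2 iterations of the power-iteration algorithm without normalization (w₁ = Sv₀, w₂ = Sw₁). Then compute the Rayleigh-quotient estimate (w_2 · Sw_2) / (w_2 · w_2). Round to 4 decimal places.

8.1982

w1 = Sv₀ = (5·0 + (-1)·0 + (-2)·1; (-1)·0 + 4·0 + (-1)·1; (-2)·0 + (-1)·0 + 7·1) = (-2, -1, 7)
w2 = Sw1 = (5·(-2) + (-1)·(-1) + (-2)·7; (-1)·(-2) + 4·(-1) + (-1)·7; (-2)·(-2) + (-1)·(-1) + 7·7) = (-23, -9, 54)
Sw2 = (-214, -67, 433)
w2·Sw2 = (-23)·(-214) + (-9)·(-67) + 54·433 = 28907; w2·w2 = (-23)·(-23) + (-9)·(-9) + 54·54 = 3526
λ ≈ 28907/3526 = 8.1982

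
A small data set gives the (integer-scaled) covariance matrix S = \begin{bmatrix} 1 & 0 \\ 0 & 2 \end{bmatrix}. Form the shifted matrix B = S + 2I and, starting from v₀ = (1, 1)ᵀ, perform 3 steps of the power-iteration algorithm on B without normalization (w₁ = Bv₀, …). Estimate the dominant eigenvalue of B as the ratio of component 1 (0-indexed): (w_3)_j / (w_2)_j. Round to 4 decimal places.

B = S + 2I has rows (3, 0); (0, 4)
w1 = Bv₀ = (3·1 + 0·1; 0·1 + 4·1) = (3, 4)
w2 = Bw1 = (3·3 + 0·4; 0·3 + 4·4) = (9, 16)
w3 = Bw2 = (27, 64)
Ratio: 64/16 = 4.0000

μ ≈ 4.0000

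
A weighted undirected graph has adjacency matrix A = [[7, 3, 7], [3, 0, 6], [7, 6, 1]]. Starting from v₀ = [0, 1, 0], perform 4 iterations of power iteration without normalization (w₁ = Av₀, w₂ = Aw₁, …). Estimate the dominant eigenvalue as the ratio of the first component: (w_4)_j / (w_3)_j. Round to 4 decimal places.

λ ≈ 15.1294

w1 = Av₀ = (7·0 + 3·1 + 7·0; 3·0 + 0·1 + 6·0; 7·0 + 6·1 + 1·0) = (3, 0, 6)
w2 = Aw1 = (7·3 + 3·0 + 7·6; 3·3 + 0·0 + 6·6; 7·3 + 6·0 + 1·6) = (63, 45, 27)
w3 = Aw2 = (765, 351, 738)
w4 = Aw3 = (11574, 6723, 8199)
Ratio at component: 11574 / 765 = 15.1294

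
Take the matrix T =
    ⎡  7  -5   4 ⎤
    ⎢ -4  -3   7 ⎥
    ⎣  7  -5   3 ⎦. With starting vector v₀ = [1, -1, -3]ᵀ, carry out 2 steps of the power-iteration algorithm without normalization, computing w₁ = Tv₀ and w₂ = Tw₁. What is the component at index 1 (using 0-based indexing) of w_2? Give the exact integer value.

w1 = Tv₀ = (0, -22, 3)
w2 = Tw1 = (122, 87, 119)
The requested component of w2 is 87.

87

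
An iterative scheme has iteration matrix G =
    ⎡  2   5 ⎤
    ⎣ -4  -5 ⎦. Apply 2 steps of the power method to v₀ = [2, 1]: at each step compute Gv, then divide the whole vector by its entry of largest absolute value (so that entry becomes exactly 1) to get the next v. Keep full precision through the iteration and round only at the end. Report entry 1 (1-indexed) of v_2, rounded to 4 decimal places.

Gv0 = (9.00000, -13.00000); divide by -13.00000 → v1 = (-0.69231, 1.00000)
Gv1 = (3.61538, -2.23077); divide by 3.61538 → v2 = (1.00000, -0.61702)
Requested entry of v2: -47/-47 = 1.0000

1.0000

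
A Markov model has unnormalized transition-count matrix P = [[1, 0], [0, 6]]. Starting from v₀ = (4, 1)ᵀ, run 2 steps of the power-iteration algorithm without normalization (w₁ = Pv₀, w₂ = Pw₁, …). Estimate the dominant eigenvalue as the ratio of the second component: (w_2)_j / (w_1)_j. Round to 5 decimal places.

w1 = Pv₀ = (1·4 + 0·1; 0·4 + 6·1) = (4, 6)
w2 = Pw1 = (1·4 + 0·6; 0·4 + 6·6) = (4, 36)
Ratio at component: 36 / 6 = 6.00000

λ ≈ 6.00000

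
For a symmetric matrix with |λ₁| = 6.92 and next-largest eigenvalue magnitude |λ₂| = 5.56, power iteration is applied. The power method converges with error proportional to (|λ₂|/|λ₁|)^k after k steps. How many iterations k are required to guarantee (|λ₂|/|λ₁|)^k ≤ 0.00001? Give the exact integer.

53

|λ₂/λ₁| = 5.56/6.92 = 0.80347
Need k ≥ ln(0.00001) / ln(0.80347) = -11.5129 / -0.2188 ≈ 52.614
Smallest integer k satisfying the bound: 53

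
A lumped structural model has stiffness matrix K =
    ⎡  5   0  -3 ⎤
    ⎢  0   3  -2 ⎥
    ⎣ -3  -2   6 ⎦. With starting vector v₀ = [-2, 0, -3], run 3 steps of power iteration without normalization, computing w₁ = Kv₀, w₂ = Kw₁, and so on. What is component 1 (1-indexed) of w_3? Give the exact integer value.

398

w1 = Kv₀ = (5·(-2) + 0·0 + (-3)·(-3); 0·(-2) + 3·0 + (-2)·(-3); (-3)·(-2) + (-2)·0 + 6·(-3)) = (-1, 6, -12)
w2 = Kw1 = (5·(-1) + 0·6 + (-3)·(-12); 0·(-1) + 3·6 + (-2)·(-12); (-3)·(-1) + (-2)·6 + 6·(-12)) = (31, 42, -81)
w3 = Kw2 = (398, 288, -663)
The requested component of w3 is 398.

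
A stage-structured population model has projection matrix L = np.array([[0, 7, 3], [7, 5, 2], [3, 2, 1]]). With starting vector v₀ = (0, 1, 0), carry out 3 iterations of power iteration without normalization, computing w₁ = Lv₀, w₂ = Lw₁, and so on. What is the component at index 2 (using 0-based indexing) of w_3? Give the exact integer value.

312

w1 = Lv₀ = (0·0 + 7·1 + 3·0; 7·0 + 5·1 + 2·0; 3·0 + 2·1 + 1·0) = (7, 5, 2)
w2 = Lw1 = (0·7 + 7·5 + 3·2; 7·7 + 5·5 + 2·2; 3·7 + 2·5 + 1·2) = (41, 78, 33)
w3 = Lw2 = (645, 743, 312)
The requested component of w3 is 312.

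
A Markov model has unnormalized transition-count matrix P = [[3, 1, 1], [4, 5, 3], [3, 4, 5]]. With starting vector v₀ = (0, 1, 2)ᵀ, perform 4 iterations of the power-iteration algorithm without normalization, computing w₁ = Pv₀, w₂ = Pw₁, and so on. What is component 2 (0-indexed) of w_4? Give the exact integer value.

w1 = Pv₀ = (3, 11, 14)
w2 = Pw1 = (34, 109, 123)
w3 = Pw2 = (334, 1050, 1153)
w4 = Pw3 = (3205, 10045, 10967)
The requested component of w4 is 10967.

10967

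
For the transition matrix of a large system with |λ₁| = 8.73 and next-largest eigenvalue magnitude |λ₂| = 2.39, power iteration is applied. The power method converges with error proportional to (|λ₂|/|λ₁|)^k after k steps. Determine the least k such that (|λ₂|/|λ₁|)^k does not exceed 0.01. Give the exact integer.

|λ₂/λ₁| = 2.39/8.73 = 0.27377
Need k ≥ ln(0.01) / ln(0.27377) = -4.6052 / -1.2955 ≈ 3.555
Smallest integer k satisfying the bound: 4

4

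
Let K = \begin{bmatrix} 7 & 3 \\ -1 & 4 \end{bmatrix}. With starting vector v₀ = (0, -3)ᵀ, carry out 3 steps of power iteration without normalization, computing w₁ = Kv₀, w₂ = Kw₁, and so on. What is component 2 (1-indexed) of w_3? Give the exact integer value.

-57

w1 = Kv₀ = (7·0 + 3·(-3); (-1)·0 + 4·(-3)) = (-9, -12)
w2 = Kw1 = (7·(-9) + 3·(-12); (-1)·(-9) + 4·(-12)) = (-99, -39)
w3 = Kw2 = (-810, -57)
The requested component of w3 is -57.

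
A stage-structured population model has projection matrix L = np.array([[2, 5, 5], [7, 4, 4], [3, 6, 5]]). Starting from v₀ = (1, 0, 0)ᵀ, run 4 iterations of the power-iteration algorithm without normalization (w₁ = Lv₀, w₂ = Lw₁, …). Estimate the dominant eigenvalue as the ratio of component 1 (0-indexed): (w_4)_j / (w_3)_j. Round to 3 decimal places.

w1 = Lv₀ = (2·1 + 5·0 + 5·0; 7·1 + 4·0 + 4·0; 3·1 + 6·0 + 5·0) = (2, 7, 3)
w2 = Lw1 = (2·2 + 5·7 + 5·3; 7·2 + 4·7 + 4·3; 3·2 + 6·7 + 5·3) = (54, 54, 63)
w3 = Lw2 = (693, 846, 801)
w4 = Lw3 = (9621, 11439, 11160)
Ratio at component: 11439 / 846 = 13.521

λ ≈ 13.521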